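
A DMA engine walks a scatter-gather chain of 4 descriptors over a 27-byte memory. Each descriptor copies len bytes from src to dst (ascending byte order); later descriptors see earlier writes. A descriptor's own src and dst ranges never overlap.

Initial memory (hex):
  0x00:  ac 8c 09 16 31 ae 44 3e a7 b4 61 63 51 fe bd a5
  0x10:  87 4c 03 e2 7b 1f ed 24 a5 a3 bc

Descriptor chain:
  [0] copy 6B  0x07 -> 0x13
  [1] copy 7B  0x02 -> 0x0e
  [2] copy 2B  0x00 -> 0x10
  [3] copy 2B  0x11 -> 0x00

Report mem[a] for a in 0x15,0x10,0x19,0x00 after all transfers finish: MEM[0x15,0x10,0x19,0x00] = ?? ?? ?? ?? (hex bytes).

[0] 0x07->0x13 len=6 : 3e a7 b4 61 63 51
[1] 0x02->0x0e len=7 : 09 16 31 ae 44 3e a7
[2] 0x00->0x10 len=2 : ac 8c
[3] 0x11->0x00 len=2 : 8c 44
query mem[0x15]=0xb4, mem[0x10]=0xac, mem[0x19]=0xa3, mem[0x00]=0x8c

MEM[0x15,0x10,0x19,0x00] = b4 ac a3 8c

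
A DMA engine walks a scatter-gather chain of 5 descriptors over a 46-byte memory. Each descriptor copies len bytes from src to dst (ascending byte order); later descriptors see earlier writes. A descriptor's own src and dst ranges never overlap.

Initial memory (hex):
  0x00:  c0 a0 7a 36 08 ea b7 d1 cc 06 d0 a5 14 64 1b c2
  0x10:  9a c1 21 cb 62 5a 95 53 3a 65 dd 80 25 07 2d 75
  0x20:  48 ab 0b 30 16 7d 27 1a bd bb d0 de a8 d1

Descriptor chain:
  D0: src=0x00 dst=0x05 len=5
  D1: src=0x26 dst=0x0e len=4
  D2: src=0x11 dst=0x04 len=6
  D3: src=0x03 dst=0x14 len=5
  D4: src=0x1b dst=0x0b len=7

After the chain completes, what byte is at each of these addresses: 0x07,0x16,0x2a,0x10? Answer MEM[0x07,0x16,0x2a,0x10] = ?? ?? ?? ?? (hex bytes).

MEM[0x07,0x16,0x2a,0x10] = 62 21 d0 48

  after D0: wrote 5B at 0x05 = c0a07a3608
  after D1: wrote 4B at 0x0e = 271abdbb
  after D2: wrote 6B at 0x04 = bb21cb625a95
  after D3: wrote 5B at 0x14 = 36bb21cb62
  after D4: wrote 7B at 0x0b = 8025072d7548ab
query mem[0x07]=0x62, mem[0x16]=0x21, mem[0x2a]=0xd0, mem[0x10]=0x48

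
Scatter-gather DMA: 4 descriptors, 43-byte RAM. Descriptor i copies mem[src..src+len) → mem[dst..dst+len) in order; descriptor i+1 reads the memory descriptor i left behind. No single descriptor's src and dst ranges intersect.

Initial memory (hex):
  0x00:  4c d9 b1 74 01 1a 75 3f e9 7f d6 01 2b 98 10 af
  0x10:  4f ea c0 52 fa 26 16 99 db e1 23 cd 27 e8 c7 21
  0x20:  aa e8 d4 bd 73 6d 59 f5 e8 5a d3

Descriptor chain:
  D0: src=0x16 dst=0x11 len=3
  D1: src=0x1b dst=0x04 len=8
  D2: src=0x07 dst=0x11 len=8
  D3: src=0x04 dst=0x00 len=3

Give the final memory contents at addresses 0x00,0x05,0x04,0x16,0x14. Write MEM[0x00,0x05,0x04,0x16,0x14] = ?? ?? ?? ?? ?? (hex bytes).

#0 dst[0x11+3] := {0x16,0x99,0xdb}
#1 dst[0x04+8] := {0xcd,0x27,0xe8,0xc7,0x21,0xaa,0xe8,0xd4}
#2 dst[0x11+8] := {0xc7,0x21,0xaa,0xe8,0xd4,0x2b,0x98,0x10}
#3 dst[0x00+3] := {0xcd,0x27,0xe8}
query mem[0x00]=0xcd, mem[0x05]=0x27, mem[0x04]=0xcd, mem[0x16]=0x2b, mem[0x14]=0xe8

MEM[0x00,0x05,0x04,0x16,0x14] = cd 27 cd 2b e8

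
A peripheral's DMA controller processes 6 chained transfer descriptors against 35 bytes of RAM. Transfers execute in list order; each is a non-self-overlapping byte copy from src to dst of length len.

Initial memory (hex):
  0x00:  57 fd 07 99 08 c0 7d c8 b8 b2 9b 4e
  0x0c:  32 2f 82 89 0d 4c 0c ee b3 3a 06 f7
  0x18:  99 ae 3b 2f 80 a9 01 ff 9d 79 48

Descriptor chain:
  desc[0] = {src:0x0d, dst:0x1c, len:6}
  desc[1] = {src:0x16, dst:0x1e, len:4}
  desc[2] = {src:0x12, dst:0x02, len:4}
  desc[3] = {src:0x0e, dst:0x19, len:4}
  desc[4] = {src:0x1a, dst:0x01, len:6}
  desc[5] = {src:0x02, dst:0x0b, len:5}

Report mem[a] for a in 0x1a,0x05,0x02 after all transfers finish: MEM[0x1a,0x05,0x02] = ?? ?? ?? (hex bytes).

  after D0: wrote 6B at 0x1c = 2f82890d4c0c
  after D1: wrote 4B at 0x1e = 06f799ae
  after D2: wrote 4B at 0x02 = 0ceeb33a
  after D3: wrote 4B at 0x19 = 82890d4c
  after D4: wrote 6B at 0x01 = 890d4c8206f7
  after D5: wrote 5B at 0x0b = 0d4c8206f7
query mem[0x1a]=0x89, mem[0x05]=0x06, mem[0x02]=0x0d

MEM[0x1a,0x05,0x02] = 89 06 0d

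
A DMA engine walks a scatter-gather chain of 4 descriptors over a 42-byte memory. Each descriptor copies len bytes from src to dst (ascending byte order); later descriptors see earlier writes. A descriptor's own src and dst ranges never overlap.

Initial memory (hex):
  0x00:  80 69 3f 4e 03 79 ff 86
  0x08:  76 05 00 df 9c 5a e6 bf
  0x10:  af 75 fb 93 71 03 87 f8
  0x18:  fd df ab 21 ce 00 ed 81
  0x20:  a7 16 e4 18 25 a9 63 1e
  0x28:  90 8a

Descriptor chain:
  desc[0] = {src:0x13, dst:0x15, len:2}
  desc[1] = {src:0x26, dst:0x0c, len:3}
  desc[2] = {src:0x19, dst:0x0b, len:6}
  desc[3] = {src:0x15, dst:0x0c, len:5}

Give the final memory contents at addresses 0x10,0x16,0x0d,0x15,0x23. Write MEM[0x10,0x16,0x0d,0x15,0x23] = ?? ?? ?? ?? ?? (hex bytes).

MEM[0x10,0x16,0x0d,0x15,0x23] = df 71 71 93 18

[0] 0x13->0x15 len=2 : 93 71
[1] 0x26->0x0c len=3 : 63 1e 90
[2] 0x19->0x0b len=6 : df ab 21 ce 00 ed
[3] 0x15->0x0c len=5 : 93 71 f8 fd df
query mem[0x10]=0xdf, mem[0x16]=0x71, mem[0x0d]=0x71, mem[0x15]=0x93, mem[0x23]=0x18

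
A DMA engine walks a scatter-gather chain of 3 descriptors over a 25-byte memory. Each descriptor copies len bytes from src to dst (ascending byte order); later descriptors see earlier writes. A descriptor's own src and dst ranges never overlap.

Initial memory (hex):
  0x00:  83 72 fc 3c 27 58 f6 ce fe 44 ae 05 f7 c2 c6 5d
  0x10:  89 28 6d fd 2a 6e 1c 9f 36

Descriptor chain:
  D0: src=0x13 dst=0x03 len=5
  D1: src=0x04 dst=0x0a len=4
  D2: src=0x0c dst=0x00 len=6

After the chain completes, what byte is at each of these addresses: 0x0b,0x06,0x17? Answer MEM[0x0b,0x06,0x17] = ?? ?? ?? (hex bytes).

D0: mem[0x03..0x07] <- [fd 2a 6e 1c 9f]
D1: mem[0x0a..0x0d] <- [2a 6e 1c 9f]
D2: mem[0x00..0x05] <- [1c 9f c6 5d 89 28]
query mem[0x0b]=0x6e, mem[0x06]=0x1c, mem[0x17]=0x9f

MEM[0x0b,0x06,0x17] = 6e 1c 9f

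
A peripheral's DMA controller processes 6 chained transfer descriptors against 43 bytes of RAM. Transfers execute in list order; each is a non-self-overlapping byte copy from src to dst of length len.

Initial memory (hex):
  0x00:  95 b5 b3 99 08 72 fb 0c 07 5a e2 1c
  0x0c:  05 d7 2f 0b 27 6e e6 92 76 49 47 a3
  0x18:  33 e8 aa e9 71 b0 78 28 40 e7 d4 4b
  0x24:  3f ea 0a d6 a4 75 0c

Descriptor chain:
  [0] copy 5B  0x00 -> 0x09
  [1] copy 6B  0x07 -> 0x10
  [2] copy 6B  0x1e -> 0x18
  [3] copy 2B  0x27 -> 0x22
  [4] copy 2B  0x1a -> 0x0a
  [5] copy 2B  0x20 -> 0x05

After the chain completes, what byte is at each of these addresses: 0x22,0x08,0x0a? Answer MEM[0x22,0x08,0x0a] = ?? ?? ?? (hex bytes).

#0 dst[0x09+5] := {0x95,0xb5,0xb3,0x99,0x08}
#1 dst[0x10+6] := {0x0c,0x07,0x95,0xb5,0xb3,0x99}
#2 dst[0x18+6] := {0x78,0x28,0x40,0xe7,0xd4,0x4b}
#3 dst[0x22+2] := {0xd6,0xa4}
#4 dst[0x0a+2] := {0x40,0xe7}
#5 dst[0x05+2] := {0x40,0xe7}
query mem[0x22]=0xd6, mem[0x08]=0x07, mem[0x0a]=0x40

MEM[0x22,0x08,0x0a] = d6 07 40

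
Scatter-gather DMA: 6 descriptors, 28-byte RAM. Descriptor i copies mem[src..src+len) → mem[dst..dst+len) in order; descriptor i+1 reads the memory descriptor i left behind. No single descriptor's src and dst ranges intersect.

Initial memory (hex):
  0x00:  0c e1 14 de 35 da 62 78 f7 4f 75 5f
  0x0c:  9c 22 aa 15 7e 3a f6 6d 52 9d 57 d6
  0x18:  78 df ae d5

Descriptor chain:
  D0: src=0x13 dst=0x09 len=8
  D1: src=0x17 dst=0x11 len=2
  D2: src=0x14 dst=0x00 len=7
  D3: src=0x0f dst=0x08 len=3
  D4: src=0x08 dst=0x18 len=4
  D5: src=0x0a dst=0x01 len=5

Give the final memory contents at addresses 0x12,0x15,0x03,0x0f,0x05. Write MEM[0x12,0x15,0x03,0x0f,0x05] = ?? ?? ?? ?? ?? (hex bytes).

  after D0: wrote 8B at 0x09 = 6d529d57d678dfae
  after D1: wrote 2B at 0x11 = d678
  after D2: wrote 7B at 0x00 = 529d57d678dfae
  after D3: wrote 3B at 0x08 = dfaed6
  after D4: wrote 4B at 0x18 = dfaed69d
  after D5: wrote 5B at 0x01 = d69d57d678
query mem[0x12]=0x78, mem[0x15]=0x9d, mem[0x03]=0x57, mem[0x0f]=0xdf, mem[0x05]=0x78

MEM[0x12,0x15,0x03,0x0f,0x05] = 78 9d 57 df 78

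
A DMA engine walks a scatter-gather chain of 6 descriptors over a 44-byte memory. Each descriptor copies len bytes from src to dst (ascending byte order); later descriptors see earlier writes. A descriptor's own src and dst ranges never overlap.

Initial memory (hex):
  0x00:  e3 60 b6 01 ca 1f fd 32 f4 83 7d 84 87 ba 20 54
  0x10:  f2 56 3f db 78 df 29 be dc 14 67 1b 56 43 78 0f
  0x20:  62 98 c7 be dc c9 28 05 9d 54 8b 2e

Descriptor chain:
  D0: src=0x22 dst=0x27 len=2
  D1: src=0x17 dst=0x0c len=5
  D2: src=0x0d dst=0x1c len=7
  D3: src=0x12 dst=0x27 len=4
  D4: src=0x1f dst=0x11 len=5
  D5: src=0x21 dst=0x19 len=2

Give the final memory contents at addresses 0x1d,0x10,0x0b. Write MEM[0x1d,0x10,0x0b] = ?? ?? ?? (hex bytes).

D0: mem[0x27..0x28] <- [c7 be]
D1: mem[0x0c..0x10] <- [be dc 14 67 1b]
D2: mem[0x1c..0x22] <- [dc 14 67 1b 56 3f db]
D3: mem[0x27..0x2a] <- [3f db 78 df]
D4: mem[0x11..0x15] <- [1b 56 3f db be]
D5: mem[0x19..0x1a] <- [3f db]
query mem[0x1d]=0x14, mem[0x10]=0x1b, mem[0x0b]=0x84

MEM[0x1d,0x10,0x0b] = 14 1b 84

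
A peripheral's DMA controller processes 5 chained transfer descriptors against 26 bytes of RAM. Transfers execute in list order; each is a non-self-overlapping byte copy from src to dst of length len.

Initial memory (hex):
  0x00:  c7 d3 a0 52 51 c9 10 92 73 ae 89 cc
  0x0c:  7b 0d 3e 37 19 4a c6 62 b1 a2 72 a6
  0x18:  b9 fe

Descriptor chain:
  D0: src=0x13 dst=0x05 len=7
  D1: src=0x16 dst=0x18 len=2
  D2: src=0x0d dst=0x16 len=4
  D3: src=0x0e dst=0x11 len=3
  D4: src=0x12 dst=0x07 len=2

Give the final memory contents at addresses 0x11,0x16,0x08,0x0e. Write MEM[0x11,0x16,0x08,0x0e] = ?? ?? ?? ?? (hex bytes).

[0] 0x13->0x05 len=7 : 62 b1 a2 72 a6 b9 fe
[1] 0x16->0x18 len=2 : 72 a6
[2] 0x0d->0x16 len=4 : 0d 3e 37 19
[3] 0x0e->0x11 len=3 : 3e 37 19
[4] 0x12->0x07 len=2 : 37 19
query mem[0x11]=0x3e, mem[0x16]=0x0d, mem[0x08]=0x19, mem[0x0e]=0x3e

MEM[0x11,0x16,0x08,0x0e] = 3e 0d 19 3e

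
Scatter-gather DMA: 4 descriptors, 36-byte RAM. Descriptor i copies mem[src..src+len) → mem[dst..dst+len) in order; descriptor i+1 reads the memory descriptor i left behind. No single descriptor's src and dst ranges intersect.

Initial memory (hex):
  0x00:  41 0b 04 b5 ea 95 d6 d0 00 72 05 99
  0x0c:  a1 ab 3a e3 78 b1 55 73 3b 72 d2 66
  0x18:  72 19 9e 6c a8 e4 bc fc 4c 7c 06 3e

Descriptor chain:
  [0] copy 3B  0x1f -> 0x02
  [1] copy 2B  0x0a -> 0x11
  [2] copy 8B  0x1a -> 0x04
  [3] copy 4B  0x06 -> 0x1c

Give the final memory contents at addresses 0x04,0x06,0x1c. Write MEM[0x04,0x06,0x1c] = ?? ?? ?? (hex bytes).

  after D0: wrote 3B at 0x02 = fc4c7c
  after D1: wrote 2B at 0x11 = 0599
  after D2: wrote 8B at 0x04 = 9e6ca8e4bcfc4c7c
  after D3: wrote 4B at 0x1c = a8e4bcfc
query mem[0x04]=0x9e, mem[0x06]=0xa8, mem[0x1c]=0xa8

MEM[0x04,0x06,0x1c] = 9e a8 a8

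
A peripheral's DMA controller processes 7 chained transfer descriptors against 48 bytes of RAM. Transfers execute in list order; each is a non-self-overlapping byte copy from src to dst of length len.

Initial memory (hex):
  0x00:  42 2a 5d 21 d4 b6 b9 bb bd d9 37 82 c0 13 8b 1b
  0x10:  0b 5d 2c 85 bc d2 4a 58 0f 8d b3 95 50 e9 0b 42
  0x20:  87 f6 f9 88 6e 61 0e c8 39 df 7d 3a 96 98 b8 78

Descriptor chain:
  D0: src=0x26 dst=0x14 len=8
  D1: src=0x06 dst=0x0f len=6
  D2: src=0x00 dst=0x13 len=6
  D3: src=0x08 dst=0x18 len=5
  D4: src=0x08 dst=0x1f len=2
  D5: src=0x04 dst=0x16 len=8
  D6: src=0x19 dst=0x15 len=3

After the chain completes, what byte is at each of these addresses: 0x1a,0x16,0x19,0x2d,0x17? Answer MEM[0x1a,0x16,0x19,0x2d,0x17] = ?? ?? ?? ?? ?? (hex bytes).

MEM[0x1a,0x16,0x19,0x2d,0x17] = bd bd bb 98 d9

D0: mem[0x14..0x1b] <- [0e c8 39 df 7d 3a 96 98]
D1: mem[0x0f..0x14] <- [b9 bb bd d9 37 82]
D2: mem[0x13..0x18] <- [42 2a 5d 21 d4 b6]
D3: mem[0x18..0x1c] <- [bd d9 37 82 c0]
D4: mem[0x1f..0x20] <- [bd d9]
D5: mem[0x16..0x1d] <- [d4 b6 b9 bb bd d9 37 82]
D6: mem[0x15..0x17] <- [bb bd d9]
query mem[0x1a]=0xbd, mem[0x16]=0xbd, mem[0x19]=0xbb, mem[0x2d]=0x98, mem[0x17]=0xd9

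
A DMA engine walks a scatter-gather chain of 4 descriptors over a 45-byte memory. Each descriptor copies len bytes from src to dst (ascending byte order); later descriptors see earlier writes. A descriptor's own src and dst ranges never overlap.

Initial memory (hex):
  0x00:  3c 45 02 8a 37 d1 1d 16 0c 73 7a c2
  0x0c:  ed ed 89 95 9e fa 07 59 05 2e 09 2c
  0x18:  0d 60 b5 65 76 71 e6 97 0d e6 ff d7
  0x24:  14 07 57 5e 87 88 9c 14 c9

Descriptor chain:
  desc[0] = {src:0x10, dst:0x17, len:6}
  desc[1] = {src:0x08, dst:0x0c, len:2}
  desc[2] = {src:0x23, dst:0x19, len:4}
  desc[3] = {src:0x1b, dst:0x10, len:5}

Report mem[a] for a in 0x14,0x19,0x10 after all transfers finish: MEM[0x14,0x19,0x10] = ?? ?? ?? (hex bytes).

MEM[0x14,0x19,0x10] = 97 d7 07

D0: mem[0x17..0x1c] <- [9e fa 07 59 05 2e]
D1: mem[0x0c..0x0d] <- [0c 73]
D2: mem[0x19..0x1c] <- [d7 14 07 57]
D3: mem[0x10..0x14] <- [07 57 71 e6 97]
query mem[0x14]=0x97, mem[0x19]=0xd7, mem[0x10]=0x07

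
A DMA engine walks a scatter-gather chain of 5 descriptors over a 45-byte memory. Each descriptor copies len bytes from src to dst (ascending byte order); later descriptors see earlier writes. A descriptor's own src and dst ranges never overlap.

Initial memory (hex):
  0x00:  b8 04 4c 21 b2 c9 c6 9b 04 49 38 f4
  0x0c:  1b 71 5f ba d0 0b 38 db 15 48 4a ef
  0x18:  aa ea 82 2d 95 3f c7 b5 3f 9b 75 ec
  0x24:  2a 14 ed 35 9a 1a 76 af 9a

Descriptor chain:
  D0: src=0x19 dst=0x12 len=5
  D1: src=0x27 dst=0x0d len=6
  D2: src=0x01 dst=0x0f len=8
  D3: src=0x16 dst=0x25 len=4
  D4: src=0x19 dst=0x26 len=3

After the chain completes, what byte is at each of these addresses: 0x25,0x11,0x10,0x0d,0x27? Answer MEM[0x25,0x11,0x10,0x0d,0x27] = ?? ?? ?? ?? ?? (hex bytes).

#0 dst[0x12+5] := {0xea,0x82,0x2d,0x95,0x3f}
#1 dst[0x0d+6] := {0x35,0x9a,0x1a,0x76,0xaf,0x9a}
#2 dst[0x0f+8] := {0x04,0x4c,0x21,0xb2,0xc9,0xc6,0x9b,0x04}
#3 dst[0x25+4] := {0x04,0xef,0xaa,0xea}
#4 dst[0x26+3] := {0xea,0x82,0x2d}
query mem[0x25]=0x04, mem[0x11]=0x21, mem[0x10]=0x4c, mem[0x0d]=0x35, mem[0x27]=0x82

MEM[0x25,0x11,0x10,0x0d,0x27] = 04 21 4c 35 82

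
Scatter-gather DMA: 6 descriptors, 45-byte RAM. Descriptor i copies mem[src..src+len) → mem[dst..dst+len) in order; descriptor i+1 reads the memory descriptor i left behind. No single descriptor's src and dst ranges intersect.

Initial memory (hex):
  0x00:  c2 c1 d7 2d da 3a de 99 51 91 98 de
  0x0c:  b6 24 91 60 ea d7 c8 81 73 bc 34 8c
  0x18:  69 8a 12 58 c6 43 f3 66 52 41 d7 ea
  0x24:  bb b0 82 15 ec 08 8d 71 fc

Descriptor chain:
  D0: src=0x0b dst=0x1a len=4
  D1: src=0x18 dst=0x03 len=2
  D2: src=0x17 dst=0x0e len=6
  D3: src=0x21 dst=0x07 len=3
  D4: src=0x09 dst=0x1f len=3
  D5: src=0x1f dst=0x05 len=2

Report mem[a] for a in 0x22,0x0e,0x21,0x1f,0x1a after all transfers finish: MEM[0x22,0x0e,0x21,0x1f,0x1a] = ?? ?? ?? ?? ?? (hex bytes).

  after D0: wrote 4B at 0x1a = deb62491
  after D1: wrote 2B at 0x03 = 698a
  after D2: wrote 6B at 0x0e = 8c698adeb624
  after D3: wrote 3B at 0x07 = 41d7ea
  after D4: wrote 3B at 0x1f = ea98de
  after D5: wrote 2B at 0x05 = ea98
query mem[0x22]=0xd7, mem[0x0e]=0x8c, mem[0x21]=0xde, mem[0x1f]=0xea, mem[0x1a]=0xde

MEM[0x22,0x0e,0x21,0x1f,0x1a] = d7 8c de ea de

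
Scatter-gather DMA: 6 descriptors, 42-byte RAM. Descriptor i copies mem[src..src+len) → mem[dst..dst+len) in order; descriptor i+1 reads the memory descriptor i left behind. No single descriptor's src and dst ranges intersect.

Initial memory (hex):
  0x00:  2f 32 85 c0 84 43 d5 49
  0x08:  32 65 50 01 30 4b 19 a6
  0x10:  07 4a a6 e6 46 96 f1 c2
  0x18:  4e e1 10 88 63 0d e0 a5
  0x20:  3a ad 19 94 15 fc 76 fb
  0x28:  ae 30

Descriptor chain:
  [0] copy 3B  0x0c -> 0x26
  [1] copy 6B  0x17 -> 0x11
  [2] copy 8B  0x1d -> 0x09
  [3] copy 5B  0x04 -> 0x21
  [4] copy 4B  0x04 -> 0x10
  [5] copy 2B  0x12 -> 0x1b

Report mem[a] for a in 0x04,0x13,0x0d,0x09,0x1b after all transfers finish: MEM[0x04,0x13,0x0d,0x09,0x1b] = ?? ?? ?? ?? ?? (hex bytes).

D0: mem[0x26..0x28] <- [30 4b 19]
D1: mem[0x11..0x16] <- [c2 4e e1 10 88 63]
D2: mem[0x09..0x10] <- [0d e0 a5 3a ad 19 94 15]
D3: mem[0x21..0x25] <- [84 43 d5 49 32]
D4: mem[0x10..0x13] <- [84 43 d5 49]
D5: mem[0x1b..0x1c] <- [d5 49]
query mem[0x04]=0x84, mem[0x13]=0x49, mem[0x0d]=0xad, mem[0x09]=0x0d, mem[0x1b]=0xd5

MEM[0x04,0x13,0x0d,0x09,0x1b] = 84 49 ad 0d d5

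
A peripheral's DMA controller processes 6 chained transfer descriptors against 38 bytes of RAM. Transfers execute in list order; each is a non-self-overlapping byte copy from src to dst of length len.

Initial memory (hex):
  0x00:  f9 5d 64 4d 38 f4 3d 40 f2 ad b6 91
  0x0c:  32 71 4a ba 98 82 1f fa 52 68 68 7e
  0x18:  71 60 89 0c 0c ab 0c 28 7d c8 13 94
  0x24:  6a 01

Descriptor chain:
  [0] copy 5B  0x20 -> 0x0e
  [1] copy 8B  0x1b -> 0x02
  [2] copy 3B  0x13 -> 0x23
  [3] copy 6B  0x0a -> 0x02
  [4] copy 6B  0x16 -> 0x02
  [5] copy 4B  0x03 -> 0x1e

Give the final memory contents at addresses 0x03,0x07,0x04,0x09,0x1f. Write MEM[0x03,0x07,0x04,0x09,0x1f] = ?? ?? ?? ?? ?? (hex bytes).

D0: mem[0x0e..0x12] <- [7d c8 13 94 6a]
D1: mem[0x02..0x09] <- [0c 0c ab 0c 28 7d c8 13]
D2: mem[0x23..0x25] <- [fa 52 68]
D3: mem[0x02..0x07] <- [b6 91 32 71 7d c8]
D4: mem[0x02..0x07] <- [68 7e 71 60 89 0c]
D5: mem[0x1e..0x21] <- [7e 71 60 89]
query mem[0x03]=0x7e, mem[0x07]=0x0c, mem[0x04]=0x71, mem[0x09]=0x13, mem[0x1f]=0x71

MEM[0x03,0x07,0x04,0x09,0x1f] = 7e 0c 71 13 71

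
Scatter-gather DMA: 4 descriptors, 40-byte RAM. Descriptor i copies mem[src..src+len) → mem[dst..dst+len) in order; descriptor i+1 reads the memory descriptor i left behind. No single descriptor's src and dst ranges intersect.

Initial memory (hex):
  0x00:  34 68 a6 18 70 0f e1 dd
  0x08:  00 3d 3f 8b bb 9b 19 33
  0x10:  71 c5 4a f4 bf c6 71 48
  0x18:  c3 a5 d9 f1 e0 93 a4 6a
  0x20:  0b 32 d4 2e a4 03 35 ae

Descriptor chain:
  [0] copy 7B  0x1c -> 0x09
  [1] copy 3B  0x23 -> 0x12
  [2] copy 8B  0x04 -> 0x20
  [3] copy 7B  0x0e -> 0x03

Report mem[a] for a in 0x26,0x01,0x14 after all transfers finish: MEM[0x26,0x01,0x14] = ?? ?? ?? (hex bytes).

D0: mem[0x09..0x0f] <- [e0 93 a4 6a 0b 32 d4]
D1: mem[0x12..0x14] <- [2e a4 03]
D2: mem[0x20..0x27] <- [70 0f e1 dd 00 e0 93 a4]
D3: mem[0x03..0x09] <- [32 d4 71 c5 2e a4 03]
query mem[0x26]=0x93, mem[0x01]=0x68, mem[0x14]=0x03

MEM[0x26,0x01,0x14] = 93 68 03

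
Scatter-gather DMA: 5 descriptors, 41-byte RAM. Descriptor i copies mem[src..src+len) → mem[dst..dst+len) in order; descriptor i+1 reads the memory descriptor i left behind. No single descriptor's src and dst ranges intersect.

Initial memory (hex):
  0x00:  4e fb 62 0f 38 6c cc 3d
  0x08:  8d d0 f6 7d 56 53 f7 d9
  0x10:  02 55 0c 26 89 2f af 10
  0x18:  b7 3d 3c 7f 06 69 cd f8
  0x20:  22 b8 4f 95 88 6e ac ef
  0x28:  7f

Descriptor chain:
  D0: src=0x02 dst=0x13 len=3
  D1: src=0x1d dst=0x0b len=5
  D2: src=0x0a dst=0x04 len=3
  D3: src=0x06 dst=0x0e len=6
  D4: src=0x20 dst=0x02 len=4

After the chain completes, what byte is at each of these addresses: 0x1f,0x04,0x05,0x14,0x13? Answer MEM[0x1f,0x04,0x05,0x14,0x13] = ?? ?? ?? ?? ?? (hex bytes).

D0: mem[0x13..0x15] <- [62 0f 38]
D1: mem[0x0b..0x0f] <- [69 cd f8 22 b8]
D2: mem[0x04..0x06] <- [f6 69 cd]
D3: mem[0x0e..0x13] <- [cd 3d 8d d0 f6 69]
D4: mem[0x02..0x05] <- [22 b8 4f 95]
query mem[0x1f]=0xf8, mem[0x04]=0x4f, mem[0x05]=0x95, mem[0x14]=0x0f, mem[0x13]=0x69

MEM[0x1f,0x04,0x05,0x14,0x13] = f8 4f 95 0f 69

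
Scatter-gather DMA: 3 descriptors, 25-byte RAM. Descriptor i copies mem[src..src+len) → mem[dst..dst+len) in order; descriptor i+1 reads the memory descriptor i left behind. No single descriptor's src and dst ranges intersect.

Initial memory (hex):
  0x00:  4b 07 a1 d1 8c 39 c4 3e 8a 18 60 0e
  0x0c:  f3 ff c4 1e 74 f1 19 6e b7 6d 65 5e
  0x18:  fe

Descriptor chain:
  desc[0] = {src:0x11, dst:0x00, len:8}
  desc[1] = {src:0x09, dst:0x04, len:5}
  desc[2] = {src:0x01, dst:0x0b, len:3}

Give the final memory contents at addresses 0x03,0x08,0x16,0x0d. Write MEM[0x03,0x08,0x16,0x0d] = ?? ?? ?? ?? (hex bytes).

D0: mem[0x00..0x07] <- [f1 19 6e b7 6d 65 5e fe]
D1: mem[0x04..0x08] <- [18 60 0e f3 ff]
D2: mem[0x0b..0x0d] <- [19 6e b7]
query mem[0x03]=0xb7, mem[0x08]=0xff, mem[0x16]=0x65, mem[0x0d]=0xb7

MEM[0x03,0x08,0x16,0x0d] = b7 ff 65 b7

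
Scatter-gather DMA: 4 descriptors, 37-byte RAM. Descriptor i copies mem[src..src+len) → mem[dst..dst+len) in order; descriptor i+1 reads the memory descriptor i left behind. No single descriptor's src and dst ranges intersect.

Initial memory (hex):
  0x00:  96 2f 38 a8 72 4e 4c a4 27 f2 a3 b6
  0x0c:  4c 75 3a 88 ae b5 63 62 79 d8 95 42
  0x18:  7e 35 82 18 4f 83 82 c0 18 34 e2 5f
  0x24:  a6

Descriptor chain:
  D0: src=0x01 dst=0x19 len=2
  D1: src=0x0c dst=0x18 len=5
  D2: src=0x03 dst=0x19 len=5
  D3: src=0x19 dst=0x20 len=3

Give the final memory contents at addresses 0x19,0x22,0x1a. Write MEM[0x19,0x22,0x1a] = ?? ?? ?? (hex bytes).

  after D0: wrote 2B at 0x19 = 2f38
  after D1: wrote 5B at 0x18 = 4c753a88ae
  after D2: wrote 5B at 0x19 = a8724e4ca4
  after D3: wrote 3B at 0x20 = a8724e
query mem[0x19]=0xa8, mem[0x22]=0x4e, mem[0x1a]=0x72

MEM[0x19,0x22,0x1a] = a8 4e 72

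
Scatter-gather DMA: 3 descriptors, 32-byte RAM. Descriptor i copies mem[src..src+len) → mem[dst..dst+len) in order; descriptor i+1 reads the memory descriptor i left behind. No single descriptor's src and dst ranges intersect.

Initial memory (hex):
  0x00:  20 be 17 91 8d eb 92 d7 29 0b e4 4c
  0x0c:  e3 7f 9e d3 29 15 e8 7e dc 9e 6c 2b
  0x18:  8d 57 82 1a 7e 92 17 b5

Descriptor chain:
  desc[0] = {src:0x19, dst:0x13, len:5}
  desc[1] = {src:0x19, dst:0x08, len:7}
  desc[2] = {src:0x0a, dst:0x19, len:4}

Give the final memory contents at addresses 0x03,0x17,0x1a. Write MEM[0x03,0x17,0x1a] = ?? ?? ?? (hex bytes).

D0: mem[0x13..0x17] <- [57 82 1a 7e 92]
D1: mem[0x08..0x0e] <- [57 82 1a 7e 92 17 b5]
D2: mem[0x19..0x1c] <- [1a 7e 92 17]
query mem[0x03]=0x91, mem[0x17]=0x92, mem[0x1a]=0x7e

MEM[0x03,0x17,0x1a] = 91 92 7e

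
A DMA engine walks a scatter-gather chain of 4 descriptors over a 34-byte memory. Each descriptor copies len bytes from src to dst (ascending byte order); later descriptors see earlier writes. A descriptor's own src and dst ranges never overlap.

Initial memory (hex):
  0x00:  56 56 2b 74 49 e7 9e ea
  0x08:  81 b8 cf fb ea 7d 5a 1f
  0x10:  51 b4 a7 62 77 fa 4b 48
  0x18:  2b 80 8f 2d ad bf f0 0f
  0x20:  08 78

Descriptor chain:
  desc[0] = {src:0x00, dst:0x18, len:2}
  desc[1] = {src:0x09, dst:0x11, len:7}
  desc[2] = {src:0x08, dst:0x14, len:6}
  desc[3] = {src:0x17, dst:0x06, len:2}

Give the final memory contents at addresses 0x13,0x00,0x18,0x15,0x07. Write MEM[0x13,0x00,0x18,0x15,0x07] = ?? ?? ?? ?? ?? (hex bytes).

D0: mem[0x18..0x19] <- [56 56]
D1: mem[0x11..0x17] <- [b8 cf fb ea 7d 5a 1f]
D2: mem[0x14..0x19] <- [81 b8 cf fb ea 7d]
D3: mem[0x06..0x07] <- [fb ea]
query mem[0x13]=0xfb, mem[0x00]=0x56, mem[0x18]=0xea, mem[0x15]=0xb8, mem[0x07]=0xea

MEM[0x13,0x00,0x18,0x15,0x07] = fb 56 ea b8 ea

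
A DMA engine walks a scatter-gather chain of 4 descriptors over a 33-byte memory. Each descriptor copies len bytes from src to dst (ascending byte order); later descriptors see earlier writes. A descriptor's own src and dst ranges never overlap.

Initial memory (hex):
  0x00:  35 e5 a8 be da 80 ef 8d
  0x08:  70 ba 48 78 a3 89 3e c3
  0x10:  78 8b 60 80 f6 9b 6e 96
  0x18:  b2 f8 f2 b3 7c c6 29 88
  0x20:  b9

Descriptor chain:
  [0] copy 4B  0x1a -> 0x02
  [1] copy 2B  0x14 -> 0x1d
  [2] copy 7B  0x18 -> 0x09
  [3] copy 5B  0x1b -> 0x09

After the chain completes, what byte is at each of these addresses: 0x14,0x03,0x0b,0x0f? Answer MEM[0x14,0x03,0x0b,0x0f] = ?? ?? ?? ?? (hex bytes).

MEM[0x14,0x03,0x0b,0x0f] = f6 b3 f6 9b

#0 dst[0x02+4] := {0xf2,0xb3,0x7c,0xc6}
#1 dst[0x1d+2] := {0xf6,0x9b}
#2 dst[0x09+7] := {0xb2,0xf8,0xf2,0xb3,0x7c,0xf6,0x9b}
#3 dst[0x09+5] := {0xb3,0x7c,0xf6,0x9b,0x88}
query mem[0x14]=0xf6, mem[0x03]=0xb3, mem[0x0b]=0xf6, mem[0x0f]=0x9b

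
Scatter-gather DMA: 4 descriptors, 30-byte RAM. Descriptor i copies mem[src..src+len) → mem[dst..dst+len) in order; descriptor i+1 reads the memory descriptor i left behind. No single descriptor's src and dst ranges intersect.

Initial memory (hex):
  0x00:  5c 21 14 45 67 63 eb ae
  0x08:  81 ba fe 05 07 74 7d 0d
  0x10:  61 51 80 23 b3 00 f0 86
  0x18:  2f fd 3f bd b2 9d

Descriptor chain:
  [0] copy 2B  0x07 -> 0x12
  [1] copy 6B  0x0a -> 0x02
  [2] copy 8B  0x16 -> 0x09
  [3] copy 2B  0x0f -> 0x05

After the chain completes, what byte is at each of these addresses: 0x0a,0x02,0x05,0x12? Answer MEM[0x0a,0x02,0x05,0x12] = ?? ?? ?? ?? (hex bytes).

MEM[0x0a,0x02,0x05,0x12] = 86 fe b2 ae

[0] 0x07->0x12 len=2 : ae 81
[1] 0x0a->0x02 len=6 : fe 05 07 74 7d 0d
[2] 0x16->0x09 len=8 : f0 86 2f fd 3f bd b2 9d
[3] 0x0f->0x05 len=2 : b2 9d
query mem[0x0a]=0x86, mem[0x02]=0xfe, mem[0x05]=0xb2, mem[0x12]=0xae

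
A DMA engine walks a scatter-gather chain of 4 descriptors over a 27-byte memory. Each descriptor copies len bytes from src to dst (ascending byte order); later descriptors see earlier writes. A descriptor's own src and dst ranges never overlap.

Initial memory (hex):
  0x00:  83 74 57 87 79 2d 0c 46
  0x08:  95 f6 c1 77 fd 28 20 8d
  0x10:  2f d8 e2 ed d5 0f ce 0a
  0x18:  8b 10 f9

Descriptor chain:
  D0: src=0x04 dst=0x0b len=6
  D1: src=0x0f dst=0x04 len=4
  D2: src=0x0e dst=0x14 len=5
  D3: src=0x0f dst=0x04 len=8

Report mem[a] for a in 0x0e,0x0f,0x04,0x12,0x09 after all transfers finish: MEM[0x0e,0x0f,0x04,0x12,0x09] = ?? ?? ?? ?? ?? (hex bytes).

MEM[0x0e,0x0f,0x04,0x12,0x09] = 46 95 95 e2 46

D0: mem[0x0b..0x10] <- [79 2d 0c 46 95 f6]
D1: mem[0x04..0x07] <- [95 f6 d8 e2]
D2: mem[0x14..0x18] <- [46 95 f6 d8 e2]
D3: mem[0x04..0x0b] <- [95 f6 d8 e2 ed 46 95 f6]
query mem[0x0e]=0x46, mem[0x0f]=0x95, mem[0x04]=0x95, mem[0x12]=0xe2, mem[0x09]=0x46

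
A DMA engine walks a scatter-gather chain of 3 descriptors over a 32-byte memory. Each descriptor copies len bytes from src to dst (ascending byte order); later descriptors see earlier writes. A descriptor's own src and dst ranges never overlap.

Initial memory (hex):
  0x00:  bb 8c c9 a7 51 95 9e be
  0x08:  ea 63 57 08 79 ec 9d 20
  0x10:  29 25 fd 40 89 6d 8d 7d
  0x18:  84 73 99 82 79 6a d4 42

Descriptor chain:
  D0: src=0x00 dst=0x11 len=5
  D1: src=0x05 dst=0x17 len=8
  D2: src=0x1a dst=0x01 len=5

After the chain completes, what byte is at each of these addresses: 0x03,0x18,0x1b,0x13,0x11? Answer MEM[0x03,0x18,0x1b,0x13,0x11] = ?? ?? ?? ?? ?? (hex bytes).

MEM[0x03,0x18,0x1b,0x13,0x11] = 57 9e 63 c9 bb

D0: mem[0x11..0x15] <- [bb 8c c9 a7 51]
D1: mem[0x17..0x1e] <- [95 9e be ea 63 57 08 79]
D2: mem[0x01..0x05] <- [ea 63 57 08 79]
query mem[0x03]=0x57, mem[0x18]=0x9e, mem[0x1b]=0x63, mem[0x13]=0xc9, mem[0x11]=0xbb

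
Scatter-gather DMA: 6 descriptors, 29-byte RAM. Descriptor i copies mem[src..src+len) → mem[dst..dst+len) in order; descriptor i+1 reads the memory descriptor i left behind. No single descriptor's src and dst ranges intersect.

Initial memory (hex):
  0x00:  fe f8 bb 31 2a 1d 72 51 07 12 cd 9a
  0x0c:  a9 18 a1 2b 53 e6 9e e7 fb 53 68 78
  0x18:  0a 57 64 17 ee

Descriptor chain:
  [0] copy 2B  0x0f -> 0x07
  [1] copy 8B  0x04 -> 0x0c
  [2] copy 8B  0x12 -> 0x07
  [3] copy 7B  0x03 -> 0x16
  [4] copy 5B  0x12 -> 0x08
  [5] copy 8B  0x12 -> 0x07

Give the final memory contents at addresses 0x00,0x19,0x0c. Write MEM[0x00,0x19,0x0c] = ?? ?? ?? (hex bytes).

MEM[0x00,0x19,0x0c] = fe 72 2a

[0] 0x0f->0x07 len=2 : 2b 53
[1] 0x04->0x0c len=8 : 2a 1d 72 2b 53 12 cd 9a
[2] 0x12->0x07 len=8 : cd 9a fb 53 68 78 0a 57
[3] 0x03->0x16 len=7 : 31 2a 1d 72 cd 9a fb
[4] 0x12->0x08 len=5 : cd 9a fb 53 31
[5] 0x12->0x07 len=8 : cd 9a fb 53 31 2a 1d 72
query mem[0x00]=0xfe, mem[0x19]=0x72, mem[0x0c]=0x2a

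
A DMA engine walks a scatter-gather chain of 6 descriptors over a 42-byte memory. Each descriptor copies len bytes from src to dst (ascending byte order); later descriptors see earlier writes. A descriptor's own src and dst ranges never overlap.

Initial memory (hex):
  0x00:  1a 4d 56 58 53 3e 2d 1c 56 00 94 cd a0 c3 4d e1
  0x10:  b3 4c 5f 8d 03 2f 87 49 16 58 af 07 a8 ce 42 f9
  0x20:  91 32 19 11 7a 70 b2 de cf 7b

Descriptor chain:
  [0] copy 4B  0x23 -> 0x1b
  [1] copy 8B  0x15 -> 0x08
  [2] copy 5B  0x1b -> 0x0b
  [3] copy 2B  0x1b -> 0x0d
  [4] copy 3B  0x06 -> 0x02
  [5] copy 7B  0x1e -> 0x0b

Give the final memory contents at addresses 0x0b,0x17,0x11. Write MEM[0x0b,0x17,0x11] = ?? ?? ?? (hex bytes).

#0 dst[0x1b+4] := {0x11,0x7a,0x70,0xb2}
#1 dst[0x08+8] := {0x2f,0x87,0x49,0x16,0x58,0xaf,0x11,0x7a}
#2 dst[0x0b+5] := {0x11,0x7a,0x70,0xb2,0xf9}
#3 dst[0x0d+2] := {0x11,0x7a}
#4 dst[0x02+3] := {0x2d,0x1c,0x2f}
#5 dst[0x0b+7] := {0xb2,0xf9,0x91,0x32,0x19,0x11,0x7a}
query mem[0x0b]=0xb2, mem[0x17]=0x49, mem[0x11]=0x7a

MEM[0x0b,0x17,0x11] = b2 49 7a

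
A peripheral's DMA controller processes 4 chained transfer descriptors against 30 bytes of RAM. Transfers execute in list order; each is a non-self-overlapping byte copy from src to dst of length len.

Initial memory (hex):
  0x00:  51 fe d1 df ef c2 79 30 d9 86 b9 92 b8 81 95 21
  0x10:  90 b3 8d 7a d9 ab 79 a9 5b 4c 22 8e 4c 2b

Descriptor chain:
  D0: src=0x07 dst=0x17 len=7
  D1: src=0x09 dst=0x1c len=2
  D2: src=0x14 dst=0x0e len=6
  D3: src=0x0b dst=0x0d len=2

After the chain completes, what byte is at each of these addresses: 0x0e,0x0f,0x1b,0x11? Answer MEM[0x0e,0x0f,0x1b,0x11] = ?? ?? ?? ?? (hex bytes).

  after D0: wrote 7B at 0x17 = 30d986b992b881
  after D1: wrote 2B at 0x1c = 86b9
  after D2: wrote 6B at 0x0e = d9ab7930d986
  after D3: wrote 2B at 0x0d = 92b8
query mem[0x0e]=0xb8, mem[0x0f]=0xab, mem[0x1b]=0x92, mem[0x11]=0x30

MEM[0x0e,0x0f,0x1b,0x11] = b8 ab 92 30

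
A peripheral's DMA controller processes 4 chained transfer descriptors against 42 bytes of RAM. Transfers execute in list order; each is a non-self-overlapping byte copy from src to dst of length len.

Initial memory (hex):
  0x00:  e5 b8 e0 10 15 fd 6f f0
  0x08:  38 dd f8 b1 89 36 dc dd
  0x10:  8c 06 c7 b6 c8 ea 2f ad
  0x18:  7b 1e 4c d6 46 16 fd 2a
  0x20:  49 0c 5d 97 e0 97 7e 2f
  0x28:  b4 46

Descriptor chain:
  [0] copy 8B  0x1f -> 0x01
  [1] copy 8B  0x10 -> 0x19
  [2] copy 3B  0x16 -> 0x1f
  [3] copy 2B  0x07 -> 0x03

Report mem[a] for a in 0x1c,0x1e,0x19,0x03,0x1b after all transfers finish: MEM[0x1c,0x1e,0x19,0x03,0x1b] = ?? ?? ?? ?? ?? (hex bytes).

MEM[0x1c,0x1e,0x19,0x03,0x1b] = b6 ea 8c 97 c7

#0 dst[0x01+8] := {0x2a,0x49,0x0c,0x5d,0x97,0xe0,0x97,0x7e}
#1 dst[0x19+8] := {0x8c,0x06,0xc7,0xb6,0xc8,0xea,0x2f,0xad}
#2 dst[0x1f+3] := {0x2f,0xad,0x7b}
#3 dst[0x03+2] := {0x97,0x7e}
query mem[0x1c]=0xb6, mem[0x1e]=0xea, mem[0x19]=0x8c, mem[0x03]=0x97, mem[0x1b]=0xc7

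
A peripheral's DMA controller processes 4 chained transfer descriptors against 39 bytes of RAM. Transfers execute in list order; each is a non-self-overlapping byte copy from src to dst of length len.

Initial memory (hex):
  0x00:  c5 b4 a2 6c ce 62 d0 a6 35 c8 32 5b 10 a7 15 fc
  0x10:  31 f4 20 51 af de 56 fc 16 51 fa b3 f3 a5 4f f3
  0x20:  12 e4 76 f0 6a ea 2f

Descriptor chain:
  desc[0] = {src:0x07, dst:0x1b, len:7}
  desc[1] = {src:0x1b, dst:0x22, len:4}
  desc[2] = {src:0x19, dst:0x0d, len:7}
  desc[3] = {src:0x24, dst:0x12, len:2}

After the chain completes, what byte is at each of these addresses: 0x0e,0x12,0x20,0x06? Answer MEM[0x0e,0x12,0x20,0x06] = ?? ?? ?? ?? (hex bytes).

  after D0: wrote 7B at 0x1b = a635c8325b10a7
  after D1: wrote 4B at 0x22 = a635c832
  after D2: wrote 7B at 0x0d = 51faa635c8325b
  after D3: wrote 2B at 0x12 = c832
query mem[0x0e]=0xfa, mem[0x12]=0xc8, mem[0x20]=0x10, mem[0x06]=0xd0

MEM[0x0e,0x12,0x20,0x06] = fa c8 10 d0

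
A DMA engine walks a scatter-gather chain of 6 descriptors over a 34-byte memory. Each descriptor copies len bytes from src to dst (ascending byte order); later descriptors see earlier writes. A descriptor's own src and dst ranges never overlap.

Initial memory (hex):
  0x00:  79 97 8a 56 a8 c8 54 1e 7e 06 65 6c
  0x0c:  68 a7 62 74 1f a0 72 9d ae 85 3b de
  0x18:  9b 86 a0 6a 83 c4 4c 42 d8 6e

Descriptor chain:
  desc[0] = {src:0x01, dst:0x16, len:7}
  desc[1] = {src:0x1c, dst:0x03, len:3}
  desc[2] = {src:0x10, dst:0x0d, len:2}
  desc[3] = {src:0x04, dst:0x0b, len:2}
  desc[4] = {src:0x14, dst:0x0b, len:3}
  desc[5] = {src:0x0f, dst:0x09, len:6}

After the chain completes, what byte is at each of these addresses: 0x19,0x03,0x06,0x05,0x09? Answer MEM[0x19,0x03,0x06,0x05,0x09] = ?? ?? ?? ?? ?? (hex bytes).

MEM[0x19,0x03,0x06,0x05,0x09] = a8 1e 54 4c 74

[0] 0x01->0x16 len=7 : 97 8a 56 a8 c8 54 1e
[1] 0x1c->0x03 len=3 : 1e c4 4c
[2] 0x10->0x0d len=2 : 1f a0
[3] 0x04->0x0b len=2 : c4 4c
[4] 0x14->0x0b len=3 : ae 85 97
[5] 0x0f->0x09 len=6 : 74 1f a0 72 9d ae
query mem[0x19]=0xa8, mem[0x03]=0x1e, mem[0x06]=0x54, mem[0x05]=0x4c, mem[0x09]=0x74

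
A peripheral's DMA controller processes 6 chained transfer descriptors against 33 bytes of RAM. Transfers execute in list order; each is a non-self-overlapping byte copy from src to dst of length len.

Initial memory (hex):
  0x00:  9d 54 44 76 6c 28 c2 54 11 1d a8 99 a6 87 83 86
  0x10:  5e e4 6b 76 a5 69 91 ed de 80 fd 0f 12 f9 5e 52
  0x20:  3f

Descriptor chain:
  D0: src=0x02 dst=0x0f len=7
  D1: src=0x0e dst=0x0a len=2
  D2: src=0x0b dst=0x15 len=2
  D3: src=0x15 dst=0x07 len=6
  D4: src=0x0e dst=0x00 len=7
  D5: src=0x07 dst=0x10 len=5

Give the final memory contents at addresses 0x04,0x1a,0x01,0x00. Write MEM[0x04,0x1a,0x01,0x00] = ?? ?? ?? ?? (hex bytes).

  after D0: wrote 7B at 0x0f = 44766c28c25411
  after D1: wrote 2B at 0x0a = 8344
  after D2: wrote 2B at 0x15 = 44a6
  after D3: wrote 6B at 0x07 = 44a6edde80fd
  after D4: wrote 7B at 0x00 = 8344766c28c254
  after D5: wrote 5B at 0x10 = 44a6edde80
query mem[0x04]=0x28, mem[0x1a]=0xfd, mem[0x01]=0x44, mem[0x00]=0x83

MEM[0x04,0x1a,0x01,0x00] = 28 fd 44 83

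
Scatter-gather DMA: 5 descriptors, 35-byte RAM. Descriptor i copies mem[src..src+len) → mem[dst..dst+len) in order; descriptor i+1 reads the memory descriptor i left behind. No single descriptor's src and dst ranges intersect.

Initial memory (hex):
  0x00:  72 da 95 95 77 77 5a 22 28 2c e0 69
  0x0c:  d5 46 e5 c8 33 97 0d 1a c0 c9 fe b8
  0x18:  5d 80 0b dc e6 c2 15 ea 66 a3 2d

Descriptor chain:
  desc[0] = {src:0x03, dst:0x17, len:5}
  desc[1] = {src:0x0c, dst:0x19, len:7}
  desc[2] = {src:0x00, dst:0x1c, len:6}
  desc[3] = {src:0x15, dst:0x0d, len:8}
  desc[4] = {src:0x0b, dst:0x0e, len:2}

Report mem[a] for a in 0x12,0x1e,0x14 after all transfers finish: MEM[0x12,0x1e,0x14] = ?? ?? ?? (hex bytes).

MEM[0x12,0x1e,0x14] = 46 95 72

D0: mem[0x17..0x1b] <- [95 77 77 5a 22]
D1: mem[0x19..0x1f] <- [d5 46 e5 c8 33 97 0d]
D2: mem[0x1c..0x21] <- [72 da 95 95 77 77]
D3: mem[0x0d..0x14] <- [c9 fe 95 77 d5 46 e5 72]
D4: mem[0x0e..0x0f] <- [69 d5]
query mem[0x12]=0x46, mem[0x1e]=0x95, mem[0x14]=0x72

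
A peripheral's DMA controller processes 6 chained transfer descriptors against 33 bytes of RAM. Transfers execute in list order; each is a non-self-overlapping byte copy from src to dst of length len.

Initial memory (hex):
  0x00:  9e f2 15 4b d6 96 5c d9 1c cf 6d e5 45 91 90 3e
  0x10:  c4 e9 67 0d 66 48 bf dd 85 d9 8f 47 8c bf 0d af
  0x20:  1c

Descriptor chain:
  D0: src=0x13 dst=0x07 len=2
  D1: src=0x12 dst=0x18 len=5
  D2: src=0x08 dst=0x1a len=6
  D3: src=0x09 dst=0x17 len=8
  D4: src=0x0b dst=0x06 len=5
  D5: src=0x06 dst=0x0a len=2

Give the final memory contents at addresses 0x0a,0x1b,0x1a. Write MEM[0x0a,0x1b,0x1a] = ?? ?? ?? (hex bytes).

MEM[0x0a,0x1b,0x1a] = e5 91 45

  after D0: wrote 2B at 0x07 = 0d66
  after D1: wrote 5B at 0x18 = 670d6648bf
  after D2: wrote 6B at 0x1a = 66cf6de54591
  after D3: wrote 8B at 0x17 = cf6de54591903ec4
  after D4: wrote 5B at 0x06 = e54591903e
  after D5: wrote 2B at 0x0a = e545
query mem[0x0a]=0xe5, mem[0x1b]=0x91, mem[0x1a]=0x45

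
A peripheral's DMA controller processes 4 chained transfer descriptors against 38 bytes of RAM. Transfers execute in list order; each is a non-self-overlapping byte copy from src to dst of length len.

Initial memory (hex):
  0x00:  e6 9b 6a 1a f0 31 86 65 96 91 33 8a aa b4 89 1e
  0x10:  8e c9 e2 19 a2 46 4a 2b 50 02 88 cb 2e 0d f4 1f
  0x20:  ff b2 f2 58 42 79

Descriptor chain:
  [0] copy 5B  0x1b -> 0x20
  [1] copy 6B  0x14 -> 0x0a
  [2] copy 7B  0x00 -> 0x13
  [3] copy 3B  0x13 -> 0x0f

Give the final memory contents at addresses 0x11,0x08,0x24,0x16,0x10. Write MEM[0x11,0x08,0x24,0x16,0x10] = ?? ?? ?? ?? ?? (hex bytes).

D0: mem[0x20..0x24] <- [cb 2e 0d f4 1f]
D1: mem[0x0a..0x0f] <- [a2 46 4a 2b 50 02]
D2: mem[0x13..0x19] <- [e6 9b 6a 1a f0 31 86]
D3: mem[0x0f..0x11] <- [e6 9b 6a]
query mem[0x11]=0x6a, mem[0x08]=0x96, mem[0x24]=0x1f, mem[0x16]=0x1a, mem[0x10]=0x9b

MEM[0x11,0x08,0x24,0x16,0x10] = 6a 96 1f 1a 9b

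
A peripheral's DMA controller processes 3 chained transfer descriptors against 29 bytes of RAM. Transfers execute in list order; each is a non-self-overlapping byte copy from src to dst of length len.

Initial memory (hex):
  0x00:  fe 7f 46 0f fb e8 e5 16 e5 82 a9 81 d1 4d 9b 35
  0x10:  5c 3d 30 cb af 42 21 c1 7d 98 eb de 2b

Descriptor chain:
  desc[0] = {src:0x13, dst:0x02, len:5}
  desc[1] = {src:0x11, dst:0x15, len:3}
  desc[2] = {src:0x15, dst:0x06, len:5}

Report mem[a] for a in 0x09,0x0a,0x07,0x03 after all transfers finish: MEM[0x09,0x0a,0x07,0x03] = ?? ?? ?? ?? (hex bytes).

[0] 0x13->0x02 len=5 : cb af 42 21 c1
[1] 0x11->0x15 len=3 : 3d 30 cb
[2] 0x15->0x06 len=5 : 3d 30 cb 7d 98
query mem[0x09]=0x7d, mem[0x0a]=0x98, mem[0x07]=0x30, mem[0x03]=0xaf

MEM[0x09,0x0a,0x07,0x03] = 7d 98 30 af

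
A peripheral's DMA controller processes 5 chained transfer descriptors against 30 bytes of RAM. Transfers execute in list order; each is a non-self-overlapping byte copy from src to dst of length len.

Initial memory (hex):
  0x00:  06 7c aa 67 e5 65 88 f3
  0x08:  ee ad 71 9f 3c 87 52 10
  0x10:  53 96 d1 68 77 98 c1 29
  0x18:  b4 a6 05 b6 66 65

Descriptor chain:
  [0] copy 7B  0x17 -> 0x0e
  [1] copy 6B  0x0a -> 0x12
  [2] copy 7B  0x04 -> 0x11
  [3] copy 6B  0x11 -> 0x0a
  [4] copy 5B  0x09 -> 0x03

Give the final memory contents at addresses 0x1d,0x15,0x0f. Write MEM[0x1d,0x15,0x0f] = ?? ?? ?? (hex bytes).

[0] 0x17->0x0e len=7 : 29 b4 a6 05 b6 66 65
[1] 0x0a->0x12 len=6 : 71 9f 3c 87 29 b4
[2] 0x04->0x11 len=7 : e5 65 88 f3 ee ad 71
[3] 0x11->0x0a len=6 : e5 65 88 f3 ee ad
[4] 0x09->0x03 len=5 : ad e5 65 88 f3
query mem[0x1d]=0x65, mem[0x15]=0xee, mem[0x0f]=0xad

MEM[0x1d,0x15,0x0f] = 65 ee ad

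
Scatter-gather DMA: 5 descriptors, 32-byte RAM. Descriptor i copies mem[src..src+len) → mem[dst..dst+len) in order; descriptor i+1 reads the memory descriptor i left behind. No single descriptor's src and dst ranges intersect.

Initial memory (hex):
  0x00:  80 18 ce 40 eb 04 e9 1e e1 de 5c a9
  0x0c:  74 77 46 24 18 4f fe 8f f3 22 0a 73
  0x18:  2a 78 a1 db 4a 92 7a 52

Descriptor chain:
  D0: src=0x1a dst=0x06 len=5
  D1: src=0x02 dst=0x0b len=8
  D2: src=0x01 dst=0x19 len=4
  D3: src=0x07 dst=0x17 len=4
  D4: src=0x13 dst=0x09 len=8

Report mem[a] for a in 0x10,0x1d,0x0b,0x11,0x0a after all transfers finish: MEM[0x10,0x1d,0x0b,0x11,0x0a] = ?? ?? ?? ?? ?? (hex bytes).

MEM[0x10,0x1d,0x0b,0x11,0x0a] = 7a 92 22 4a f3

#0 dst[0x06+5] := {0xa1,0xdb,0x4a,0x92,0x7a}
#1 dst[0x0b+8] := {0xce,0x40,0xeb,0x04,0xa1,0xdb,0x4a,0x92}
#2 dst[0x19+4] := {0x18,0xce,0x40,0xeb}
#3 dst[0x17+4] := {0xdb,0x4a,0x92,0x7a}
#4 dst[0x09+8] := {0x8f,0xf3,0x22,0x0a,0xdb,0x4a,0x92,0x7a}
query mem[0x10]=0x7a, mem[0x1d]=0x92, mem[0x0b]=0x22, mem[0x11]=0x4a, mem[0x0a]=0xf3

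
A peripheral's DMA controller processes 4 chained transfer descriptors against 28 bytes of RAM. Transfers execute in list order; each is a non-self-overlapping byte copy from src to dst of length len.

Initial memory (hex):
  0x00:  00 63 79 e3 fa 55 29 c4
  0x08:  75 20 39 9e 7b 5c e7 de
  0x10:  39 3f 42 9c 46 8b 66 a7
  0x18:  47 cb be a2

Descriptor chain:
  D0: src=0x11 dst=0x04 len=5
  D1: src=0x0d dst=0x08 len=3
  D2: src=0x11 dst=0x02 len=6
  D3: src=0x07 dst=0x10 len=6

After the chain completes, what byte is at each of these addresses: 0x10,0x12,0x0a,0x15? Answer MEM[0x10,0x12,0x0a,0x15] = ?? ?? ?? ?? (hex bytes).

  after D0: wrote 5B at 0x04 = 3f429c468b
  after D1: wrote 3B at 0x08 = 5ce7de
  after D2: wrote 6B at 0x02 = 3f429c468b66
  after D3: wrote 6B at 0x10 = 665ce7de9e7b
query mem[0x10]=0x66, mem[0x12]=0xe7, mem[0x0a]=0xde, mem[0x15]=0x7b

MEM[0x10,0x12,0x0a,0x15] = 66 e7 de 7b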